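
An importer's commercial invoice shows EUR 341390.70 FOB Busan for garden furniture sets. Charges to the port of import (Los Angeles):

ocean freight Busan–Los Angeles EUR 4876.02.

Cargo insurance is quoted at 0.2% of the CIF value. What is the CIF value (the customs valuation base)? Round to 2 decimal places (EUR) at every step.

CIF value: EUR 346960.64

Let C be the CIF value. C = FOB price + freight + 0.2% × C
C − 0.2% × C = 341390.70 + 4876.02
0.998 × C = 346266.72
C = 346266.72 / 0.998 = 346960.64
Insurance premium = 0.2% × 346960.64 = 693.92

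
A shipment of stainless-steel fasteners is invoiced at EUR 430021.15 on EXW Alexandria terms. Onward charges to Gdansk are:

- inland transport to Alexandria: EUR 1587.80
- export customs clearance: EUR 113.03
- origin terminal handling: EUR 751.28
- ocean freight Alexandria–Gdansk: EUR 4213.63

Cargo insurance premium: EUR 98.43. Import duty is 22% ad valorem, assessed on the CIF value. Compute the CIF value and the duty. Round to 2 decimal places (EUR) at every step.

CIF = EXW price + pre-shipment costs + freight + insurance
CIF = 430021.15 + 1587.80 + 113.03 + 751.28 + 4213.63 + 98.43 = 436785.32
Import duty = 436785.32 × 22% = 96092.77

CIF value: EUR 436785.32; import duty: EUR 96092.77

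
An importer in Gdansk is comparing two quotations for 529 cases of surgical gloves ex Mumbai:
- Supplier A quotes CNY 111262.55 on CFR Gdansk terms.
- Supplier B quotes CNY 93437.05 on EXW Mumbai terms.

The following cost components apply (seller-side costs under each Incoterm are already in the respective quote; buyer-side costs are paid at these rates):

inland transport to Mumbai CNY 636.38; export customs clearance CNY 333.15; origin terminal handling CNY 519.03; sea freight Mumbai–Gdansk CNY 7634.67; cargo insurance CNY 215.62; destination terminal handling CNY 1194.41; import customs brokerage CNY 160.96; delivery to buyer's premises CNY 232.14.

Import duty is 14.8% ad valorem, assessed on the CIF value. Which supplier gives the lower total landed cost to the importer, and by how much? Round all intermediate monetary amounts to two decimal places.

Supplier B is cheaper by CNY 9990.21

Supplier A (CFR):
CIF value = CFR price + insurance = 111262.55 + 215.62 = 111478.17
Import duty = 111478.17 × 14.8% = 16498.77
Buyer bears (A): 215.62 + 1194.41 + 160.96 + 232.14 = 1803.13
Landed cost (A) = invoice 111262.55 + 1803.13 + duty 16498.77 = 129564.45
Supplier B (EXW):
CIF value = EXW price + inland to port + export clearance + origin terminal + freight + insurance = 93437.05 + 636.38 + 333.15 + 519.03 + 7634.67 + 215.62 = 102775.90
Import duty = 102775.90 × 14.8% = 15210.83
Buyer bears (B): 636.38 + 333.15 + 519.03 + 7634.67 + 215.62 + 1194.41 + 160.96 + 232.14 = 10926.36
Landed cost (B) = invoice 93437.05 + 10926.36 + duty 15210.83 = 119574.24
Difference = |129564.45 − 119574.24| = 9990.21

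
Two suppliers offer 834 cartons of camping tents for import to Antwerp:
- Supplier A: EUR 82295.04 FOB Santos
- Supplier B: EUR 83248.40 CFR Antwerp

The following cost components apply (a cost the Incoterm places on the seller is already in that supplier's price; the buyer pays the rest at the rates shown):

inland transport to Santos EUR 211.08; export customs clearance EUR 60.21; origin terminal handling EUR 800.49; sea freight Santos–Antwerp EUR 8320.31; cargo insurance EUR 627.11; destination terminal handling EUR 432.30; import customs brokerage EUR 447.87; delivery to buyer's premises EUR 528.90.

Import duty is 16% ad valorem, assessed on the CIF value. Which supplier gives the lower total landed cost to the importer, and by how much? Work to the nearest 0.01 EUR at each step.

Supplier B is cheaper by EUR 8545.66

Supplier A (FOB):
CIF value = FOB price + freight + insurance = 82295.04 + 8320.31 + 627.11 = 91242.46
Import duty = 91242.46 × 16% = 14598.79
Buyer bears (A): 8320.31 + 627.11 + 432.30 + 447.87 + 528.90 = 10356.49
Landed cost (A) = invoice 82295.04 + 10356.49 + duty 14598.79 = 107250.32
Supplier B (CFR):
CIF value = CFR price + insurance = 83248.40 + 627.11 = 83875.51
Import duty = 83875.51 × 16% = 13420.08
Buyer bears (B): 627.11 + 432.30 + 447.87 + 528.90 = 2036.18
Landed cost (B) = invoice 83248.40 + 2036.18 + duty 13420.08 = 98704.66
Difference = |107250.32 − 98704.66| = 8545.66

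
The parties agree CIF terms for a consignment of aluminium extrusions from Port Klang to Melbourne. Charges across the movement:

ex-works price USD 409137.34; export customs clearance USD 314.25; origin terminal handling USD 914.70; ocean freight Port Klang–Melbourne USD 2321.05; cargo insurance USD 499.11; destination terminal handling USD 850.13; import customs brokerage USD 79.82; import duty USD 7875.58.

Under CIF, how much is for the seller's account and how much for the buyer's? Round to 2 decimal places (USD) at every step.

CIF: the seller pays costs through ocean freight and marine insurance to the destination port.
Seller's account: goods 409137.34 + export clearance 314.25 + origin terminal 914.70 + freight 2321.05 + insurance 499.11 = 413186.45
Buyer's account: destination terminal 850.13 + brokerage 79.82 + duty 7875.58 = 8805.53

Seller: USD 413186.45; buyer: USD 8805.53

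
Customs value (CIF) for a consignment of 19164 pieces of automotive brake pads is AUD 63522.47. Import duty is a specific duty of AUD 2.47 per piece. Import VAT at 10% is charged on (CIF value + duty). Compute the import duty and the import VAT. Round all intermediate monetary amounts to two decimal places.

Import duty = 19164 × 2.47 = 47335.08
VAT base = CIF + duty = 63522.47 + 47335.08 = 110857.55
Import VAT = 110857.55 × 10% = 11085.76

Import duty: AUD 47335.08; import VAT: AUD 11085.76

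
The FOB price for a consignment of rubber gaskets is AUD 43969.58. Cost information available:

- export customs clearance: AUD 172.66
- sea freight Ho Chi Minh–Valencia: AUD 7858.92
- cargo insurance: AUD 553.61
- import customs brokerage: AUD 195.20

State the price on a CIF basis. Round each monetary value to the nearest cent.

CIF price: AUD 52382.11

Not relevant to the conversion: export clearance — on the seller under both FOB and CIF; already in the FOB price and stays in the CIF price. brokerage — on the buyer under both terms; not part of either seller's price.
From FOB to CIF, the seller additionally bears: freight, insurance.
CIF price = 43969.58 + 7858.92 + 553.61 = 52382.11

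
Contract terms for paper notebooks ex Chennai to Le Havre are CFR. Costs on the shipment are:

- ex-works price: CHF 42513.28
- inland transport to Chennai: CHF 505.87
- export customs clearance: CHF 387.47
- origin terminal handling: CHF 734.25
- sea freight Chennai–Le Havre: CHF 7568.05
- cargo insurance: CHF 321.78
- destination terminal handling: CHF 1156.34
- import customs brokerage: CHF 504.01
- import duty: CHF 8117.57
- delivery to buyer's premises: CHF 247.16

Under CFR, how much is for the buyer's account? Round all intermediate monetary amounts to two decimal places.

Buyer's account: CHF 10346.86

CFR: the seller pays costs through ocean freight to the destination port, but not insurance.
Seller's account: goods 42513.28 + inland to port 505.87 + export clearance 387.47 + origin terminal 734.25 + freight 7568.05 = 51708.92
Buyer's account: insurance 321.78 + destination terminal 1156.34 + brokerage 504.01 + duty 8117.57 + delivery 247.16 = 10346.86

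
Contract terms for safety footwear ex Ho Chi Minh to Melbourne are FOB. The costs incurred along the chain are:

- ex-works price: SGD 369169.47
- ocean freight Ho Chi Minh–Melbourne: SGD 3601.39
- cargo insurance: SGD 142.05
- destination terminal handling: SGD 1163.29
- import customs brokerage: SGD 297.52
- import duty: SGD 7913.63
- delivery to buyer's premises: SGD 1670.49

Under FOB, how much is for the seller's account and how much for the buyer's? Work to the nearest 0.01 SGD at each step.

FOB: the seller bears costs until goods are on board at the origin port; the buyer bears freight, insurance and all costs thereafter.
Seller's account: goods 369169.47 = 369169.47
Buyer's account: freight 3601.39 + insurance 142.05 + destination terminal 1163.29 + brokerage 297.52 + duty 7913.63 + delivery 1670.49 = 14788.37

Seller: SGD 369169.47; buyer: SGD 14788.37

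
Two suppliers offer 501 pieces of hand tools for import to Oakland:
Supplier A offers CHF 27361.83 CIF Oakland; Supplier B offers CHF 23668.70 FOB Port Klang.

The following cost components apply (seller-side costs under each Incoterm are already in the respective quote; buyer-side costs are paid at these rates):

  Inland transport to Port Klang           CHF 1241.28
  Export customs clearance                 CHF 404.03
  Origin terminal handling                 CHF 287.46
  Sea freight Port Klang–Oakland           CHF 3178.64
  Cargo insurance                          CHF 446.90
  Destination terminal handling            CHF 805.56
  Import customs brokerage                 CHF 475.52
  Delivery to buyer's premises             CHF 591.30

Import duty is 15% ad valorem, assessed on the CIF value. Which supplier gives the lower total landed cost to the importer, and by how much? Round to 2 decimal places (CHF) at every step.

Supplier B is cheaper by CHF 77.72

Supplier A (CIF):
The CIF price already equals the CIF value: 27361.83
Import duty = 27361.83 × 15% = 4104.27
Buyer bears (A): 805.56 + 475.52 + 591.30 = 1872.38
Landed cost (A) = invoice 27361.83 + 1872.38 + duty 4104.27 = 33338.48
Supplier B (FOB):
CIF value = FOB price + freight + insurance = 23668.70 + 3178.64 + 446.90 = 27294.24
Import duty = 27294.24 × 15% = 4094.14
Buyer bears (B): 3178.64 + 446.90 + 805.56 + 475.52 + 591.30 = 5497.92
Landed cost (B) = invoice 23668.70 + 5497.92 + duty 4094.14 = 33260.76
Difference = |33338.48 − 33260.76| = 77.72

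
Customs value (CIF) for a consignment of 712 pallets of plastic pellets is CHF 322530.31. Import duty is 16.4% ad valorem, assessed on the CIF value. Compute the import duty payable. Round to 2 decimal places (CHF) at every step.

Import duty: CHF 52894.97

Import duty = 322530.31 × 16.4% = 52894.97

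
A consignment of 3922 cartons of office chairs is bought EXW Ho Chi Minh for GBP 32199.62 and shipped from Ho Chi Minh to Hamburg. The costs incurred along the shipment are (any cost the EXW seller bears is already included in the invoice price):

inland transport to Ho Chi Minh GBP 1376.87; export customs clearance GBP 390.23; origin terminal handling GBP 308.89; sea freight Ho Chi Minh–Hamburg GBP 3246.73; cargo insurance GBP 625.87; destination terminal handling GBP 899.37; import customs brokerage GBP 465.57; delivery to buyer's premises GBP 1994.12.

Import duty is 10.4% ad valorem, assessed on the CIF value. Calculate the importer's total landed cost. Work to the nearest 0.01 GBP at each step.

EXW: the seller makes goods available at their premises; the buyer bears all onward costs.
CIF value = EXW price + inland to port + export clearance + origin terminal + freight + insurance = 32199.62 + 1376.87 + 390.23 + 308.89 + 3246.73 + 625.87 = 38148.21
Import duty = 38148.21 × 10.4% = 3967.41
Buyer bears: inland to port 1376.87 + export clearance 390.23 + origin terminal 308.89 + freight 3246.73 + insurance 625.87 + destination terminal 899.37 + brokerage 465.57 + delivery 1994.12 + duty 3967.41 = 13275.06
Landed cost = invoice 32199.62 + 13275.06 = 45474.68

Total landed cost: GBP 45474.68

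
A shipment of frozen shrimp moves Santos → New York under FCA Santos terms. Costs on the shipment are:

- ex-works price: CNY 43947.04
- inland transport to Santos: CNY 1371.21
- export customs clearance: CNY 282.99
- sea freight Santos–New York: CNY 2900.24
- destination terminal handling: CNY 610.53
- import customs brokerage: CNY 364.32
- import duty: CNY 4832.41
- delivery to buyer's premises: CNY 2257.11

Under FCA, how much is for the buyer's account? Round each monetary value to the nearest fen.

Buyer's account: CNY 10964.61

FCA: the seller delivers export-cleared goods to the carrier; the buyer bears costs from that point.
Seller's account: goods 43947.04 + inland to port 1371.21 + export clearance 282.99 = 45601.24
Buyer's account: freight 2900.24 + destination terminal 610.53 + brokerage 364.32 + duty 4832.41 + delivery 2257.11 = 10964.61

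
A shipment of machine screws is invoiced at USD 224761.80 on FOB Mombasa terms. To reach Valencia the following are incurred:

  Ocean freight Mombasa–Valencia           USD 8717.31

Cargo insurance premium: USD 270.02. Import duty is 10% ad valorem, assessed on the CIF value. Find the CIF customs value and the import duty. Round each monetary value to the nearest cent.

CIF value: USD 233749.13; import duty: USD 23374.91

CIF = FOB price + freight + insurance
CIF = 224761.80 + 8717.31 + 270.02 = 233749.13
Import duty = 233749.13 × 10% = 23374.91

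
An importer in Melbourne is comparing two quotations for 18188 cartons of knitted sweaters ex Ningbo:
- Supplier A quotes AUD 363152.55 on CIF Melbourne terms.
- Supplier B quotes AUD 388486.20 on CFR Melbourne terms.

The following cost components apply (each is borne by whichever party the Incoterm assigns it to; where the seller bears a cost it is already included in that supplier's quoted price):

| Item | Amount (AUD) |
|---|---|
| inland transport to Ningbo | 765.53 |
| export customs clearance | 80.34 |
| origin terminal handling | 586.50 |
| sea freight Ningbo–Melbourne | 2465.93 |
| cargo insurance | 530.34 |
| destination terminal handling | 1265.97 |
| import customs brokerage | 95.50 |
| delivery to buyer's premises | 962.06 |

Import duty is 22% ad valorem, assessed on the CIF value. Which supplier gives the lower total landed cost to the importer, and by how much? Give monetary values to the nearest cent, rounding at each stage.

Supplier A (CIF):
The CIF price already equals the CIF value: 363152.55
Import duty = 363152.55 × 22% = 79893.56
Buyer bears (A): 1265.97 + 95.50 + 962.06 = 2323.53
Landed cost (A) = invoice 363152.55 + 2323.53 + duty 79893.56 = 445369.64
Supplier B (CFR):
CIF value = CFR price + insurance = 388486.20 + 530.34 = 389016.54
Import duty = 389016.54 × 22% = 85583.64
Buyer bears (B): 530.34 + 1265.97 + 95.50 + 962.06 = 2853.87
Landed cost (B) = invoice 388486.20 + 2853.87 + duty 85583.64 = 476923.71
Difference = |445369.64 − 476923.71| = 31554.07

Supplier A is cheaper by AUD 31554.07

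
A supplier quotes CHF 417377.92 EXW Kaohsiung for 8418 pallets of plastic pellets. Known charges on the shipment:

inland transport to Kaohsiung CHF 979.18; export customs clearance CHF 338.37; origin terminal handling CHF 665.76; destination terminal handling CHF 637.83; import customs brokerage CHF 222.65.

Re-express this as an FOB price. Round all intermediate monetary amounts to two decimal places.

FOB price: CHF 419361.23

Not relevant to the conversion: brokerage, destination terminal — on the buyer under both terms; not part of either seller's price.
From EXW to FOB, the seller additionally bears: inland to port, export clearance, origin terminal.
FOB price = 417377.92 + 979.18 + 338.37 + 665.76 = 419361.23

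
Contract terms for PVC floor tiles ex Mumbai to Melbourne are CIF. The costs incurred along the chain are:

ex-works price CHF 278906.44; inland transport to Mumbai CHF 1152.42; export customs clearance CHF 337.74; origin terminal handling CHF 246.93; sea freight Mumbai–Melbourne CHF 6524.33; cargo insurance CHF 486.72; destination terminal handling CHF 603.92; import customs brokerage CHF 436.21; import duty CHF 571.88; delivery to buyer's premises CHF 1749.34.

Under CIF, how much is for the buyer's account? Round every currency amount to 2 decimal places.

CIF: the seller pays costs through ocean freight and marine insurance to the destination port.
Seller's account: goods 278906.44 + inland to port 1152.42 + export clearance 337.74 + origin terminal 246.93 + freight 6524.33 + insurance 486.72 = 287654.58
Buyer's account: destination terminal 603.92 + brokerage 436.21 + duty 571.88 + delivery 1749.34 = 3361.35

Buyer's account: CHF 3361.35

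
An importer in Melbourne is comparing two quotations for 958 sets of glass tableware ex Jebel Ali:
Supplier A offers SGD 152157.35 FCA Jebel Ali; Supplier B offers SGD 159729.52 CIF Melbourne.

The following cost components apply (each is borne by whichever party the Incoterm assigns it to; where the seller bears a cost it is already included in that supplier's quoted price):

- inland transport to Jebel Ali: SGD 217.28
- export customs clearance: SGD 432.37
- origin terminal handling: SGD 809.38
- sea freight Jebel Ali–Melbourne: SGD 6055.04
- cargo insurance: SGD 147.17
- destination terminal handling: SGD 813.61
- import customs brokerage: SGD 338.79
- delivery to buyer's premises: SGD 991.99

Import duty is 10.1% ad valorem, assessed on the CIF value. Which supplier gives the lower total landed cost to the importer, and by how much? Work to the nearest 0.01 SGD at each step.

Supplier A (FCA):
CIF value = FCA price + origin terminal + freight + insurance = 152157.35 + 809.38 + 6055.04 + 147.17 = 159168.94
Import duty = 159168.94 × 10.1% = 16076.06
Buyer bears (A): 809.38 + 6055.04 + 147.17 + 813.61 + 338.79 + 991.99 = 9155.98
Landed cost (A) = invoice 152157.35 + 9155.98 + duty 16076.06 = 177389.39
Supplier B (CIF):
The CIF price already equals the CIF value: 159729.52
Import duty = 159729.52 × 10.1% = 16132.68
Buyer bears (B): 813.61 + 338.79 + 991.99 = 2144.39
Landed cost (B) = invoice 159729.52 + 2144.39 + duty 16132.68 = 178006.59
Difference = |177389.39 − 178006.59| = 617.20

Supplier A is cheaper by SGD 617.20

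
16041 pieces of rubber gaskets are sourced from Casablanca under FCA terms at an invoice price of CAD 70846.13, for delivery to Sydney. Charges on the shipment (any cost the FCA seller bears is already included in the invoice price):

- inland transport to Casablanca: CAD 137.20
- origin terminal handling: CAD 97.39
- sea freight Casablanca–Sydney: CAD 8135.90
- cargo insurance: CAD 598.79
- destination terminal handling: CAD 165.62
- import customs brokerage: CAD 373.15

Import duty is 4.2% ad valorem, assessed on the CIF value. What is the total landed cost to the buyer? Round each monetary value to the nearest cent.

Total landed cost: CAD 83563.46

FCA: the seller delivers export-cleared goods to the carrier; the buyer bears costs from that point.
Already in the invoice (seller's account under FCA): inland to port — exclude.
CIF value = FCA price + origin terminal + freight + insurance = 70846.13 + 97.39 + 8135.90 + 598.79 = 79678.21
Import duty = 79678.21 × 4.2% = 3346.48
Buyer bears: origin terminal 97.39 + freight 8135.90 + insurance 598.79 + destination terminal 165.62 + brokerage 373.15 + duty 3346.48 = 12717.33
Landed cost = invoice 70846.13 + 12717.33 = 83563.46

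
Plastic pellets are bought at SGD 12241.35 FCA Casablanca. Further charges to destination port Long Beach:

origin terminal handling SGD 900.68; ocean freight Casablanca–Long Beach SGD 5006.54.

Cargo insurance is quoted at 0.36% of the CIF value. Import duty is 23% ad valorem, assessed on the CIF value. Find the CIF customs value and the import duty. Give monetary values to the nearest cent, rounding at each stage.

CIF value: SGD 18214.14; import duty: SGD 4189.25

Let C be the CIF value. C = FCA price + pre-shipment costs + freight + 0.36% × C
C − 0.36% × C = 12241.35 + 900.68 + 5006.54
0.9964 × C = 18148.57
C = 18148.57 / 0.9964 = 18214.14
Insurance premium = 0.36% × 18214.14 = 65.57
Import duty = 18214.14 × 23% = 4189.25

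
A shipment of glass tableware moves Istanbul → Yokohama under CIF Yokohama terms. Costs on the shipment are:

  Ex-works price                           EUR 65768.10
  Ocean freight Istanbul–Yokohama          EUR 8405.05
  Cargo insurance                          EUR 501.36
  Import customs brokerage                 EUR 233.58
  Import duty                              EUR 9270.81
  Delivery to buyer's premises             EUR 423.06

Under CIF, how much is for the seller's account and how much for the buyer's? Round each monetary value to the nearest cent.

Seller: EUR 74674.51; buyer: EUR 9927.45

CIF: the seller pays costs through ocean freight and marine insurance to the destination port.
Seller's account: goods 65768.10 + freight 8405.05 + insurance 501.36 = 74674.51
Buyer's account: brokerage 233.58 + duty 9270.81 + delivery 423.06 = 9927.45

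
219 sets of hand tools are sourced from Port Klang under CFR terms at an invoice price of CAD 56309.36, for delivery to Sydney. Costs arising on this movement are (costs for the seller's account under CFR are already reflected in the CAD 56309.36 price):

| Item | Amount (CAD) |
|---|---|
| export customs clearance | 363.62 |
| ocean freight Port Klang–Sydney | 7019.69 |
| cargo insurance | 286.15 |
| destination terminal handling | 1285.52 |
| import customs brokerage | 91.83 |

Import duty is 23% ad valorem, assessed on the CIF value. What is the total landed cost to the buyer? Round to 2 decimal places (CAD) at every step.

CFR: the seller pays costs through ocean freight to the destination port, but not insurance.
Already in the invoice (seller's account under CFR): export clearance, freight — exclude.
CIF value = CFR price + insurance = 56309.36 + 286.15 = 56595.51
Import duty = 56595.51 × 23% = 13016.97
Buyer bears: insurance 286.15 + destination terminal 1285.52 + brokerage 91.83 + duty 13016.97 = 14680.47
Landed cost = invoice 56309.36 + 14680.47 = 70989.83

Total landed cost: CAD 70989.83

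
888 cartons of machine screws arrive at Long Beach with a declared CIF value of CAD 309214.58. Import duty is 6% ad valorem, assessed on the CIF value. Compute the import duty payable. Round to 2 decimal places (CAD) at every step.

Import duty = 309214.58 × 6% = 18552.87

Import duty: CAD 18552.87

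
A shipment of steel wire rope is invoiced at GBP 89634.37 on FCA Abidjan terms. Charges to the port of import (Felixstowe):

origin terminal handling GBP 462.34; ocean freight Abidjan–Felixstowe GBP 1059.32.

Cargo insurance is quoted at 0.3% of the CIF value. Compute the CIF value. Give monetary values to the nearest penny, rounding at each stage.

CIF value: GBP 91430.32

Let C be the CIF value. C = FCA price + pre-shipment costs + freight + 0.3% × C
C − 0.3% × C = 89634.37 + 462.34 + 1059.32
0.997 × C = 91156.03
C = 91156.03 / 0.997 = 91430.32
Insurance premium = 0.3% × 91430.32 = 274.29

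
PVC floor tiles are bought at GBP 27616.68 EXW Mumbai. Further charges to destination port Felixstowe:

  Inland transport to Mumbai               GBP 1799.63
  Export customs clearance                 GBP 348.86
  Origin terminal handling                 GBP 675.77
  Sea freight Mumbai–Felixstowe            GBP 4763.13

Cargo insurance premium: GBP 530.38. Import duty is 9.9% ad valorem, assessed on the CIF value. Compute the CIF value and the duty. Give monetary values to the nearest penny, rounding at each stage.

CIF = EXW price + pre-shipment costs + freight + insurance
CIF = 27616.68 + 1799.63 + 348.86 + 675.77 + 4763.13 + 530.38 = 35734.45
Import duty = 35734.45 × 9.9% = 3537.71

CIF value: GBP 35734.45; import duty: GBP 3537.71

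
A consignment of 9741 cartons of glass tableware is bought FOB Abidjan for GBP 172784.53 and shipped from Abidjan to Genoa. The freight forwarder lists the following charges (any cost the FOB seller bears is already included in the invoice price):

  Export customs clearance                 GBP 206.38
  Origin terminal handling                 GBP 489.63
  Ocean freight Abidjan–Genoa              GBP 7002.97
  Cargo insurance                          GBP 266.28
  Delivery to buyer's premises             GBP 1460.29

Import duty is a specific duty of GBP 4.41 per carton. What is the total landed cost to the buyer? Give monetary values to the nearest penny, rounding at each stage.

FOB: the seller bears costs until goods are on board at the origin port; the buyer bears freight, insurance and all costs thereafter.
Already in the invoice (seller's account under FOB): export clearance, origin terminal — exclude.
CIF value = FOB price + freight + insurance = 172784.53 + 7002.97 + 266.28 = 180053.78
Import duty = 9741 × 4.41 = 42957.81
Buyer bears: freight 7002.97 + insurance 266.28 + delivery 1460.29 + duty 42957.81 = 51687.35
Landed cost = invoice 172784.53 + 51687.35 = 224471.88

Total landed cost: GBP 224471.88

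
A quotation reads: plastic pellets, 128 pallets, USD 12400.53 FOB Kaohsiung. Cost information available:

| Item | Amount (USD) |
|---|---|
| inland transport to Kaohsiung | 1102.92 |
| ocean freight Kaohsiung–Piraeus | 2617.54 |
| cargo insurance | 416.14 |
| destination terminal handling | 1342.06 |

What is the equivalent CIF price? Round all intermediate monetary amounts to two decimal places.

Not relevant to the conversion: inland to port — on the seller under both FOB and CIF; already in the FOB price and stays in the CIF price. destination terminal — on the buyer under both terms; not part of either seller's price.
From FOB to CIF, the seller additionally bears: freight, insurance.
CIF price = 12400.53 + 2617.54 + 416.14 = 15434.21

CIF price: USD 15434.21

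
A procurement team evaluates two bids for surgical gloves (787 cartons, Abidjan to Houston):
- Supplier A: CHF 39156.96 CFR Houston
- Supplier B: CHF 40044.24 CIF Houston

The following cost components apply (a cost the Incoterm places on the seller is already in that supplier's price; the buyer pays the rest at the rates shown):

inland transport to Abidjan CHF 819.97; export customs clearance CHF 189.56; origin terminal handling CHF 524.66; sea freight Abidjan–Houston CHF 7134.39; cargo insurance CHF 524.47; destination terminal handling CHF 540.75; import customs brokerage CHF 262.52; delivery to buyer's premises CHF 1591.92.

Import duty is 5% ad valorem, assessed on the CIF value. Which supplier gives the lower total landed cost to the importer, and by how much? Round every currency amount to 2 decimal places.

Supplier A is cheaper by CHF 380.95

Supplier A (CFR):
CIF value = CFR price + insurance = 39156.96 + 524.47 = 39681.43
Import duty = 39681.43 × 5% = 1984.07
Buyer bears (A): 524.47 + 540.75 + 262.52 + 1591.92 = 2919.66
Landed cost (A) = invoice 39156.96 + 2919.66 + duty 1984.07 = 44060.69
Supplier B (CIF):
The CIF price already equals the CIF value: 40044.24
Import duty = 40044.24 × 5% = 2002.21
Buyer bears (B): 540.75 + 262.52 + 1591.92 = 2395.19
Landed cost (B) = invoice 40044.24 + 2395.19 + duty 2002.21 = 44441.64
Difference = |44060.69 − 44441.64| = 380.95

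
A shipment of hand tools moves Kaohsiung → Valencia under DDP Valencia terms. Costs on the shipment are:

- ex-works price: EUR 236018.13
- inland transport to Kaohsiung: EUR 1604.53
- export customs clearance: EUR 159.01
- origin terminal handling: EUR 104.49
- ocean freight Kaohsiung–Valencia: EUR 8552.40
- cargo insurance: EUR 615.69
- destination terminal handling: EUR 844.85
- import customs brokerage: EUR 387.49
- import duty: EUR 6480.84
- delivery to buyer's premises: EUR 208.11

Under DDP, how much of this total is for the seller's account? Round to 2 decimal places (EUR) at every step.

Seller's account: EUR 254975.54

DDP: the seller bears all costs including import duty.
Seller's account: goods 236018.13 + inland to port 1604.53 + export clearance 159.01 + origin terminal 104.49 + freight 8552.40 + insurance 615.69 + destination terminal 844.85 + brokerage 387.49 + duty 6480.84 + delivery 208.11 = 254975.54
Buyer's account: 0.00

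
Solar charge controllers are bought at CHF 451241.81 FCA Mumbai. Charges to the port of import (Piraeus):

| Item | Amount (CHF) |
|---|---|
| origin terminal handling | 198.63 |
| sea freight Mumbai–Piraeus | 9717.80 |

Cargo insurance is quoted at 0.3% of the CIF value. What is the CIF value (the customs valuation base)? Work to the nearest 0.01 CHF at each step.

Let C be the CIF value. C = FCA price + pre-shipment costs + freight + 0.3% × C
C − 0.3% × C = 451241.81 + 198.63 + 9717.80
0.997 × C = 461158.24
C = 461158.24 / 0.997 = 462545.88
Insurance premium = 0.3% × 462545.88 = 1387.64

CIF value: CHF 462545.88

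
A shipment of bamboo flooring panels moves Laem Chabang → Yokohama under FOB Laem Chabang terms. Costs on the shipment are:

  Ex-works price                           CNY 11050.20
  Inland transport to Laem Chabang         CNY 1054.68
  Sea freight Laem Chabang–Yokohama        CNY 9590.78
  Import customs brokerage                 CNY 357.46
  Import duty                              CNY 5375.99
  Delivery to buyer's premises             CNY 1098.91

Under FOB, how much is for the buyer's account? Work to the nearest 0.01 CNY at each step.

FOB: the seller bears costs until goods are on board at the origin port; the buyer bears freight, insurance and all costs thereafter.
Seller's account: goods 11050.20 + inland to port 1054.68 = 12104.88
Buyer's account: freight 9590.78 + brokerage 357.46 + duty 5375.99 + delivery 1098.91 = 16423.14

Buyer's account: CNY 16423.14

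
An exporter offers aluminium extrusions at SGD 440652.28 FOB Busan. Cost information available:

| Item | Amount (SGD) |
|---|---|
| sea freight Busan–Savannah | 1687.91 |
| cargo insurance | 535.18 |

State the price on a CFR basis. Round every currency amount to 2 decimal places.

Not relevant to the conversion: insurance — on the buyer under both terms; not part of either seller's price.
From FOB to CFR, the seller additionally bears: freight.
CFR price = 440652.28 + 1687.91 = 442340.19

CFR price: SGD 442340.19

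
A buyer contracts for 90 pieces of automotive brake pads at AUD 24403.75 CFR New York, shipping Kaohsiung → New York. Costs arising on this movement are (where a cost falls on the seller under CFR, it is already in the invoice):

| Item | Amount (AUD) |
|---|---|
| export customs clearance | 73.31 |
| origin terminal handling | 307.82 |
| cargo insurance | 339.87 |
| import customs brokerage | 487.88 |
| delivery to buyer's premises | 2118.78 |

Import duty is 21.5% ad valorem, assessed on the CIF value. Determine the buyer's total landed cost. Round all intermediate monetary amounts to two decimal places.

CFR: the seller pays costs through ocean freight to the destination port, but not insurance.
Already in the invoice (seller's account under CFR): export clearance, origin terminal — exclude.
CIF value = CFR price + insurance = 24403.75 + 339.87 = 24743.62
Import duty = 24743.62 × 21.5% = 5319.88
Buyer bears: insurance 339.87 + brokerage 487.88 + delivery 2118.78 + duty 5319.88 = 8266.41
Landed cost = invoice 24403.75 + 8266.41 = 32670.16

Total landed cost: AUD 32670.16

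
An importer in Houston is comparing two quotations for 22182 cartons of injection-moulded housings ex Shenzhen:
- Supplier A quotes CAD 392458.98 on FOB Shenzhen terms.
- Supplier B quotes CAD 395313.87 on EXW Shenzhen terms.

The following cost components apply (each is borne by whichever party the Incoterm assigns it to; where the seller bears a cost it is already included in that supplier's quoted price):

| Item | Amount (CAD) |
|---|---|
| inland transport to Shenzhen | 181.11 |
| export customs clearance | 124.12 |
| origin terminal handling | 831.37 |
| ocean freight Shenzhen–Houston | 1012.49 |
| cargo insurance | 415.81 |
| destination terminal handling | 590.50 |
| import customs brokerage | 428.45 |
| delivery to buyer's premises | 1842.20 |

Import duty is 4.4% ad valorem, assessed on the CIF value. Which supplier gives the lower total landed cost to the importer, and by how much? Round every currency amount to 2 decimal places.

Supplier A (FOB):
CIF value = FOB price + freight + insurance = 392458.98 + 1012.49 + 415.81 = 393887.28
Import duty = 393887.28 × 4.4% = 17331.04
Buyer bears (A): 1012.49 + 415.81 + 590.50 + 428.45 + 1842.20 = 4289.45
Landed cost (A) = invoice 392458.98 + 4289.45 + duty 17331.04 = 414079.47
Supplier B (EXW):
CIF value = EXW price + inland to port + export clearance + origin terminal + freight + insurance = 395313.87 + 181.11 + 124.12 + 831.37 + 1012.49 + 415.81 = 397878.77
Import duty = 397878.77 × 4.4% = 17506.67
Buyer bears (B): 181.11 + 124.12 + 831.37 + 1012.49 + 415.81 + 590.50 + 428.45 + 1842.20 = 5426.05
Landed cost (B) = invoice 395313.87 + 5426.05 + duty 17506.67 = 418246.59
Difference = |414079.47 − 418246.59| = 4167.12

Supplier A is cheaper by CAD 4167.12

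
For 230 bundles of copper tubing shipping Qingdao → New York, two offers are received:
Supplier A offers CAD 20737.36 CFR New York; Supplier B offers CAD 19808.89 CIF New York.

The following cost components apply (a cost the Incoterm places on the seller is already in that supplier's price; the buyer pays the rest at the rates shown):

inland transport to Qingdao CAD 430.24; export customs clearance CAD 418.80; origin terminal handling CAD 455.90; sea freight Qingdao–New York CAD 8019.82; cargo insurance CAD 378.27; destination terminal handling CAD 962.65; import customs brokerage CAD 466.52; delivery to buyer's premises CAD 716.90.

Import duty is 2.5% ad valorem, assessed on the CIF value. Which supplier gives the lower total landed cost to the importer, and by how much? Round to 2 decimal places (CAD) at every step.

Supplier A (CFR):
CIF value = CFR price + insurance = 20737.36 + 378.27 = 21115.63
Import duty = 21115.63 × 2.5% = 527.89
Buyer bears (A): 378.27 + 962.65 + 466.52 + 716.90 = 2524.34
Landed cost (A) = invoice 20737.36 + 2524.34 + duty 527.89 = 23789.59
Supplier B (CIF):
The CIF price already equals the CIF value: 19808.89
Import duty = 19808.89 × 2.5% = 495.22
Buyer bears (B): 962.65 + 466.52 + 716.90 = 2146.07
Landed cost (B) = invoice 19808.89 + 2146.07 + duty 495.22 = 22450.18
Difference = |23789.59 − 22450.18| = 1339.41

Supplier B is cheaper by CAD 1339.41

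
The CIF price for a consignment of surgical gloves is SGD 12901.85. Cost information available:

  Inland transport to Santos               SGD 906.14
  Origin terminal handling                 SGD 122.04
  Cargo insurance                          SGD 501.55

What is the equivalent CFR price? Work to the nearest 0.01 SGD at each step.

Not relevant to the conversion: inland to port, origin terminal — on the seller under both CIF and CFR; already in the CIF price and stays in the CFR price.
From CIF to CFR, the seller no longer bears: insurance.
CFR price = 12901.85 − 501.55 = 12400.30

CFR price: SGD 12400.30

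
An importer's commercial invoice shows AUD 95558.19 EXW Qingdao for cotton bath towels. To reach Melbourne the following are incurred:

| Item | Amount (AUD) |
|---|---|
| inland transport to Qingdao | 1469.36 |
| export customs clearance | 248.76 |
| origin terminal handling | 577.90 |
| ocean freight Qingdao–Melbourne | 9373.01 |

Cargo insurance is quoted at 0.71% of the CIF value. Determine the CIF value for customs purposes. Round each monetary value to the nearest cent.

CIF value: AUD 107993.98

Let C be the CIF value. C = EXW price + pre-shipment costs + freight + 0.71% × C
C − 0.71% × C = 95558.19 + 1469.36 + 248.76 + 577.90 + 9373.01
0.9929 × C = 107227.22
C = 107227.22 / 0.9929 = 107993.98
Insurance premium = 0.71% × 107993.98 = 766.76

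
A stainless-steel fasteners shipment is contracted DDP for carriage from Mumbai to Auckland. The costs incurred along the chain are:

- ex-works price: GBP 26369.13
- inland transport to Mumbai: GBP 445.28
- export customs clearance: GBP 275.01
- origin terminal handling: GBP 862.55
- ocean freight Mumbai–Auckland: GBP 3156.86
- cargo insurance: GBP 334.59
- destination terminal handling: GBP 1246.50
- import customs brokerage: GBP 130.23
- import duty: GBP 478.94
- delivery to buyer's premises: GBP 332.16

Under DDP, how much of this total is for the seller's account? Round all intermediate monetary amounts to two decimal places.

DDP: the seller bears all costs including import duty.
Seller's account: goods 26369.13 + inland to port 445.28 + export clearance 275.01 + origin terminal 862.55 + freight 3156.86 + insurance 334.59 + destination terminal 1246.50 + brokerage 130.23 + duty 478.94 + delivery 332.16 = 33631.25
Buyer's account: 0.00

Seller's account: GBP 33631.25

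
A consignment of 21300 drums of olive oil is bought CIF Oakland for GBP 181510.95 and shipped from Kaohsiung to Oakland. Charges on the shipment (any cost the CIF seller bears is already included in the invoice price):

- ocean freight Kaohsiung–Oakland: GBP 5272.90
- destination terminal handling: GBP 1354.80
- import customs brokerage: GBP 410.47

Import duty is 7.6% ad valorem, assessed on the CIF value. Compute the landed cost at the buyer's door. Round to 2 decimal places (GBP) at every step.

CIF: the seller pays costs through ocean freight and marine insurance to the destination port.
Already in the invoice (seller's account under CIF): freight — exclude.
The CIF price already equals the CIF value: 181510.95
Import duty = 181510.95 × 7.6% = 13794.83
Buyer bears: destination terminal 1354.80 + brokerage 410.47 + duty 13794.83 = 15560.10
Landed cost = invoice 181510.95 + 15560.10 = 197071.05

Total landed cost: GBP 197071.05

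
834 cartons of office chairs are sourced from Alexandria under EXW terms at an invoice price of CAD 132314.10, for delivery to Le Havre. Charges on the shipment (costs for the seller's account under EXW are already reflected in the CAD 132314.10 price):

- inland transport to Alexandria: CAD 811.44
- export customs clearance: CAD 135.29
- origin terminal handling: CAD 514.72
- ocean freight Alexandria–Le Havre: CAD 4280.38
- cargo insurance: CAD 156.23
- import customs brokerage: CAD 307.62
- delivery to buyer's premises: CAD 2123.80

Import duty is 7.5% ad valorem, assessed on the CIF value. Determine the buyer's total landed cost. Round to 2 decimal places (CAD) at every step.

Total landed cost: CAD 151009.49

EXW: the seller makes goods available at their premises; the buyer bears all onward costs.
CIF value = EXW price + inland to port + export clearance + origin terminal + freight + insurance = 132314.10 + 811.44 + 135.29 + 514.72 + 4280.38 + 156.23 = 138212.16
Import duty = 138212.16 × 7.5% = 10365.91
Buyer bears: inland to port 811.44 + export clearance 135.29 + origin terminal 514.72 + freight 4280.38 + insurance 156.23 + brokerage 307.62 + delivery 2123.80 + duty 10365.91 = 18695.39
Landed cost = invoice 132314.10 + 18695.39 = 151009.49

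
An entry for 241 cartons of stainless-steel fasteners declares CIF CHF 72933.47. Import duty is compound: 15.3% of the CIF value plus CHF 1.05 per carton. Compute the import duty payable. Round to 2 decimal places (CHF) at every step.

Import duty: CHF 11411.87

Ad valorem component: 72933.47 × 15.3% = 11158.82
Specific component: 241 × 1.05 = 253.05
Import duty = 11158.82 + 253.05 = 11411.87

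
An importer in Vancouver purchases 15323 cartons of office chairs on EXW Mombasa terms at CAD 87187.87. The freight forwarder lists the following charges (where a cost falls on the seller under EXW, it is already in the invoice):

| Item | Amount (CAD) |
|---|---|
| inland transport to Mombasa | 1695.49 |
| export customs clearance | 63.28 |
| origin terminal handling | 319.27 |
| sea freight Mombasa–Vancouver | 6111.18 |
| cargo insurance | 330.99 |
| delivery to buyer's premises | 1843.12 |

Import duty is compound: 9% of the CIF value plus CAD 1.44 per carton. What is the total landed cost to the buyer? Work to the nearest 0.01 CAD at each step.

EXW: the seller makes goods available at their premises; the buyer bears all onward costs.
CIF value = EXW price + inland to port + export clearance + origin terminal + freight + insurance = 87187.87 + 1695.49 + 63.28 + 319.27 + 6111.18 + 330.99 = 95708.08
Ad valorem component: 95708.08 × 9% = 8613.73
Specific component: 15323 × 1.44 = 22065.12
Import duty = 8613.73 + 22065.12 = 30678.85
Buyer bears: inland to port 1695.49 + export clearance 63.28 + origin terminal 319.27 + freight 6111.18 + insurance 330.99 + delivery 1843.12 + duty 30678.85 = 41042.18
Landed cost = invoice 87187.87 + 41042.18 = 128230.05

Total landed cost: CAD 128230.05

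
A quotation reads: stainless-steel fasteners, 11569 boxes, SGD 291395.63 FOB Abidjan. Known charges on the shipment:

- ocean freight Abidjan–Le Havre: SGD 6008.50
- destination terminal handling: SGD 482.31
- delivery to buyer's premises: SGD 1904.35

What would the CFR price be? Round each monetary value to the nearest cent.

Not relevant to the conversion: delivery, destination terminal — on the buyer under both terms; not part of either seller's price.
From FOB to CFR, the seller additionally bears: freight.
CFR price = 291395.63 + 6008.50 = 297404.13

CFR price: SGD 297404.13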